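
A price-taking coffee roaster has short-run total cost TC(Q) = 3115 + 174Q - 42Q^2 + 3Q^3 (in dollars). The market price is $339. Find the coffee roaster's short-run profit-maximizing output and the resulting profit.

AVC = 174 - 42Q + 3Q^2; min AVC = $27 at Q = 7. Since P = $339 ≥ min AVC, the firm produces.
With MC = 174 - 84Q + 9Q^2, P = MC on the upward-sloping part at Q* = 11.
TR = 339·11 = 3729. TC = 3115 + 825 = 3940. Profit = 3729 − 3940 = -$211.
By producing, the firm covers all variable cost plus $2904 of fixed cost; shutting down would lose the full $3115.

Profit = -$211 at Q = 11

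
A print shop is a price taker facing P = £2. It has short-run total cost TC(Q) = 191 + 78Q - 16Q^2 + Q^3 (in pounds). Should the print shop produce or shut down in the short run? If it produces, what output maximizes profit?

Variable cost is VC = 78Q - 16Q^2 + Q^3, so AVC = VC/Q = 78 - 16Q + Q^2 and MC = dTC/dQ = 78 - 32Q + 3Q^2.
AVC hits its minimum where MC = AVC, at Q = 8, giving min AVC = 78 - 16·8 + 8^2 = £14.
With P < min AVC (£2 < £14), every unit sold adds to the loss.
The firm minimizes its loss by shutting down and losing only its fixed cost of £191.

Shut down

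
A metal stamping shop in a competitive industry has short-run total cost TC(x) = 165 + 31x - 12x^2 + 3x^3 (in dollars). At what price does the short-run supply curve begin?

The firm shuts down when price falls below the minimum of average variable cost. AVC = VC/x = 31 - 12x + 3x^2.
dAVC/dx = -12 + 6x = 0 gives x = 2. min AVC = 31 - 12·2 + 3·2^2 = 19.
The firm shuts down for any P below $19.

$19 per unit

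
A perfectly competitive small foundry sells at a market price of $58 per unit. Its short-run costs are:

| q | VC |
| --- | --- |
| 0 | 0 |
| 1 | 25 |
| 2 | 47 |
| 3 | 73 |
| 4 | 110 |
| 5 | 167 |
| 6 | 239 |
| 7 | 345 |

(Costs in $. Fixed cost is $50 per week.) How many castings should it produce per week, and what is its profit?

q = 5; profit = $73

Profit at each row (π = 58q − TC): q=0: -50; q=1: -17; q=2: 19; q=3: 51; q=4: 72; q=5: 73; q=6: 59; q=7: 11.
Profit is maximized at q = 5. AVC there is 167/5 = $33.40 ≤ P, so producing beats shutting down (which would give -$50).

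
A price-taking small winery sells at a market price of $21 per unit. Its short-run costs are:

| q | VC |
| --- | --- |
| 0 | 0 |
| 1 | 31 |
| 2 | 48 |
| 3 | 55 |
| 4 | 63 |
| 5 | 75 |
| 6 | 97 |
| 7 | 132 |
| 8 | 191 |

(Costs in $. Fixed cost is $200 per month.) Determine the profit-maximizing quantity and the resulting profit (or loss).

Tabulate TR − TC: q=0: -200; q=1: -210; q=2: -206; q=3: -192; q=4: -179; q=5: -170; q=6: -171; q=7: -185; q=8: -223.
Profit is maximized at q = 5. AVC there is 75/5 = $15 ≤ P, so producing beats shutting down (which would give -$200).

q = 5; profit = -$170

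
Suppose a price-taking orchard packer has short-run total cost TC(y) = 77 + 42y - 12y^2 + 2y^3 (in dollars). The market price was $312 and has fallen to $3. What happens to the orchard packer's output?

Output falls from 9 to 0 (the firm shuts down)

AVC = 42 - 12y + 2y^2, minimized at y = 3 where min AVC = $24. MC = 42 - 24y + 6y^2.
With P = $312 above the shutdown price, P = MC gives y = 9.
At P = $3 < min AVC = $24, price no longer covers variable cost at any output, so the firm shuts down: y = 0.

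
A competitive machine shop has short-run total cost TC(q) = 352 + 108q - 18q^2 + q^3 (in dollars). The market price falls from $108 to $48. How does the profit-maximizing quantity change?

AVC = 108 - 18q + q^2, minimized at q = 9 where min AVC = $27. MC = 108 - 36q + 3q^2.
With P = $108 above the shutdown price, P = MC gives q = 12.
At P = $48 ≥ min AVC, set P = MC: q = 10. The firm stays open but cuts output.

Output falls from 12 to 10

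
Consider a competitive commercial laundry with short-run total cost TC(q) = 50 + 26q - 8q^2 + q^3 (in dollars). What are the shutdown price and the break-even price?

Shutdown price = $10; break-even price = $21

AVC = 26 - 8q + q^2; minimized at q = 4, giving min AVC = $10. That is the shutdown price.
ATC = 50/q + 26 - 8q + q^2. Setting dATC/dq = −50/q^2 − 8 + 2q = 0 gives q = 5 (since 2·5^3 − 8·5^2 = 50).
min ATC = 50/5 + 26 − 8·5 + 5^2 = $21. That is the break-even price.
For $10 ≤ P < $21 the firm produces at a loss; below $10 it shuts down.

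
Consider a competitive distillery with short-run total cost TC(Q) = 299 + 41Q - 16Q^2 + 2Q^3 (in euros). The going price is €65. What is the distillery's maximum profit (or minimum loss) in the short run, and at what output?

AVC = 41 - 16Q + 2Q^2 has its minimum €9 at Q = 4; price €65 clears that bar, so the firm operates.
MC = 41 - 32Q + 6Q^2. Setting P = MC and taking the root on the rising branch gives Q* = 6.
TR = 65·6 = 390. TC = 299 + 102 = 401. Profit = 390 − 401 = -€11.
By producing, the firm covers all variable cost plus €288 of fixed cost; shutting down would lose the full €299.

Profit = -€11 at Q = 6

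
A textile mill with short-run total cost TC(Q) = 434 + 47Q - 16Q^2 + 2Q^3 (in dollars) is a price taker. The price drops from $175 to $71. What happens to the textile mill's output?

MC = 47 - 32Q + 6Q^2; the shutdown threshold is min AVC = $15 (at Q = 4).
With P = $175 above the shutdown price, P = MC gives Q = 8.
At P = $71 ≥ min AVC, set P = MC: Q = 6. The firm stays open but cuts output.

Output falls from 8 to 6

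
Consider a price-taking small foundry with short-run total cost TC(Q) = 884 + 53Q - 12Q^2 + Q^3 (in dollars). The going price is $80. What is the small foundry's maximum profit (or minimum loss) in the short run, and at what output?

AVC = 53 - 12Q + Q^2; min AVC = $17 at Q = 6. Since P = $80 ≥ min AVC, the firm produces.
MC = 53 - 24Q + 3Q^2. Setting P = MC and taking the root on the rising branch gives Q* = 9.
TR = 80·9 = 720. TC = 884 + 234 = 1118. Profit = 720 − 1118 = -$398.
That loss of $398 beats the $884 the firm would lose by shutting down; producing recovers $486 of fixed cost.

Profit = -$398 at Q = 9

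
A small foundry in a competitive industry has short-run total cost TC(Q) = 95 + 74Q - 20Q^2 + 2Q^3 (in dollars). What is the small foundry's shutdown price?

$24 per unit

The firm shuts down when price falls below the minimum of average variable cost. AVC = VC/Q = 74 - 20Q + 2Q^2.
At the minimum of AVC, MC = AVC. MC = 74 - 40Q + 6Q^2; setting MC = AVC gives 4Q^2 - 20Q = 0, so Q = 5. min AVC = 24.
The firm shuts down for any P below $24.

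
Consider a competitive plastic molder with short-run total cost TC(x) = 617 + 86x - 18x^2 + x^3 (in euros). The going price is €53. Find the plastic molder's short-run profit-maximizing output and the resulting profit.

AVC = 86 - 18x + x^2 has its minimum €5 at x = 9; price €53 clears that bar, so the firm operates.
MC = 86 - 36x + 3x^2. Setting P = MC and taking the root on the rising branch gives x* = 11.
TR = 53·11 = 583. TC = 617 + 99 = 716. Profit = 583 − 716 = -€133.
That loss of €133 beats the €617 the firm would lose by shutting down; producing recovers €484 of fixed cost.

Profit = -€133 at x = 11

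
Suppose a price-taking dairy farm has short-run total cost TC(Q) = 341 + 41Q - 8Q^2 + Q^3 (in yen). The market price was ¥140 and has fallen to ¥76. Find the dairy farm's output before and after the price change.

Output falls from 9 to 7

AVC = 41 - 8Q + Q^2, minimized at Q = 4 where min AVC = ¥25. MC = 41 - 16Q + 3Q^2.
With P = ¥140 above the shutdown price, P = MC gives Q = 9.
At P = ¥76 ≥ min AVC, set P = MC: Q = 7. The firm stays open but cuts output.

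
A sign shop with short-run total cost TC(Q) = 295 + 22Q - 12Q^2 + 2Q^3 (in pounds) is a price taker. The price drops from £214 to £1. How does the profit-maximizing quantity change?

AVC = 22 - 12Q + 2Q^2, minimized at Q = 3 where min AVC = £4. MC = 22 - 24Q + 6Q^2.
With P = £214 above the shutdown price, P = MC gives Q = 8.
At P = £1 < min AVC = £4, price no longer covers variable cost at any output, so the firm shuts down: Q = 0.

Output falls from 8 to 0 (the firm shuts down)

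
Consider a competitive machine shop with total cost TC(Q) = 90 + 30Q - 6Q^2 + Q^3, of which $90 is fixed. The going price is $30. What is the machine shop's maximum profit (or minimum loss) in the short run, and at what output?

AVC = 30 - 6Q + Q^2 has its minimum $21 at Q = 3; price $30 clears that bar, so the firm operates.
With MC = 30 - 12Q + 3Q^2, P = MC on the upward-sloping part at Q* = 4.
TR = 30·4 = 120. TC = 90 + 88 = 178. Profit = 120 − 178 = -$58.
By producing, the firm covers all variable cost plus $32 of fixed cost; shutting down would lose the full $90.

Profit = -$58 at Q = 4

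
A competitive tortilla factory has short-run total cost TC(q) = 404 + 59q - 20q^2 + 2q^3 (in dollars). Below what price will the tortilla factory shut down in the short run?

$9 per unit

Short-run supply begins at min AVC. From VC = 59q - 20q^2 + 2q^3, AVC = 59 - 20q + 2q^2.
At the minimum of AVC, MC = AVC. MC = 59 - 40q + 6q^2; setting MC = AVC gives 4q^2 - 20q = 0, so q = 5. min AVC = 9.
So the shutdown price is $9.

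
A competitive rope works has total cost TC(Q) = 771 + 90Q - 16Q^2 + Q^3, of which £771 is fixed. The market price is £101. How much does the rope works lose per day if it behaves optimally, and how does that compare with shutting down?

AVC = 90 - 16Q + Q^2; min AVC = £26 at Q = 8. Since P = £101 ≥ min AVC, the firm produces.
With MC = 90 - 32Q + 3Q^2, P = MC on the upward-sloping part at Q* = 11.
TR = 101·11 = 1111. TC = 771 + 385 = 1156. Profit = 1111 − 1156 = -£45.
That loss of £45 beats the £771 the firm would lose by shutting down; producing recovers £726 of fixed cost.

Profit = -£45 at Q = 11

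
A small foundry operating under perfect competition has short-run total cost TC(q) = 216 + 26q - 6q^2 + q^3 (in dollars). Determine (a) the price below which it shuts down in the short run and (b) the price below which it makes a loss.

Shutdown price = min AVC. AVC = 26 - 6q + q^2, with vertex at q = 3 and minimum $17.
ATC = 216/q + 26 - 6q + q^2. Setting dATC/dq = −216/q^2 − 6 + 2q = 0 gives q = 6 (since 2·6^3 − 6·6^2 = 216).
min ATC = 216/6 + 26 − 6·6 + 6^2 = $62. That is the break-even price.
Between these two prices the firm operates at a loss; above $62 it earns a profit.

Shutdown price = $17; break-even price = $62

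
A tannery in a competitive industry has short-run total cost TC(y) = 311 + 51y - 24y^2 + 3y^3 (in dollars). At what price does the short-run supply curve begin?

The firm shuts down when price falls below the minimum of average variable cost. AVC = VC/y = 51 - 24y + 3y^2.
At the minimum of AVC, MC = AVC. MC = 51 - 48y + 9y^2; setting MC = AVC gives 6y^2 - 24y = 0, so y = 4. min AVC = 3.
For P < $3 the firm produces nothing.

$3 per unit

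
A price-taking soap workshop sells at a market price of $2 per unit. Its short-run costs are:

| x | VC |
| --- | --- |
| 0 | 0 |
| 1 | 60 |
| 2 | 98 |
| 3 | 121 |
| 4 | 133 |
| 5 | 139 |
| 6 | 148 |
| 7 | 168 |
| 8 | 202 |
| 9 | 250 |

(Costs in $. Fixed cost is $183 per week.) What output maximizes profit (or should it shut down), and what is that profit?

x = 0 (shut down); profit = -$183

Tabulate TR − TC: x=0: -183; x=1: -241; x=2: -277; x=3: -298; x=4: -308; x=5: -312; x=6: -319; x=7: -337; x=8: -369; x=9: -415.
Profit is highest at x = 0. Equivalently, the lowest AVC in the table is 168/7 ≈ $24 at x = 7, and P = $2 falls below it — price never covers variable cost, so the firm shuts down and loses only its fixed cost.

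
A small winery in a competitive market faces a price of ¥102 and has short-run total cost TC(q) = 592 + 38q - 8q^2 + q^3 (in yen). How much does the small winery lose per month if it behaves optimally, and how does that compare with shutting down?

Profit = -¥80 at q = 8

AVC = 38 - 8q + q^2; min AVC = ¥22 at q = 4. Since P = ¥102 ≥ min AVC, the firm produces.
With MC = 38 - 16q + 3q^2, P = MC on the upward-sloping part at q* = 8.
TR = 102·8 = 816. TC = 592 + 304 = 896. Profit = 816 − 896 = -¥80.
By producing, the firm covers all variable cost plus ¥512 of fixed cost; shutting down would lose the full ¥592.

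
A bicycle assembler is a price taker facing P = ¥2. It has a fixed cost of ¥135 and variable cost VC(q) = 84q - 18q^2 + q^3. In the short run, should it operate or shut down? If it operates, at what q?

Shut down

From TC, MC = TC'(q) = 84 - 36q + 3q^2 and AVC = VC/q = 84 - 18q + q^2.
AVC hits its minimum where MC = AVC, at q = 9, giving min AVC = 84 - 18·9 + 9^2 = ¥3.
With P < min AVC (¥2 < ¥3), every unit sold adds to the loss.
Shutting down limits the loss to fixed cost, ¥135.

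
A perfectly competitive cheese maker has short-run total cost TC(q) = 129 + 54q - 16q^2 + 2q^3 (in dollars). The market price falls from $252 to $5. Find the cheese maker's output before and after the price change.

Output falls from 9 to 0 (the firm shuts down)

AVC = 54 - 16q + 2q^2, minimized at q = 4 where min AVC = $22. MC = 54 - 32q + 6q^2.
At P = $252 ≥ min AVC, set P = MC on the rising branch: q = 9.
At P = $5 < min AVC = $22, price no longer covers variable cost at any output, so the firm shuts down: q = 0.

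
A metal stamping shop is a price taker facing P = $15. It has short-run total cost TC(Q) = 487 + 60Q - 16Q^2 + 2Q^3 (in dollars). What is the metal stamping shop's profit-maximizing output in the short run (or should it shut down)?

Variable cost is VC = 60Q - 16Q^2 + 2Q^3, so AVC = VC/Q = 60 - 16Q + 2Q^2 and MC = dTC/dQ = 60 - 32Q + 6Q^2.
AVC hits its minimum where MC = AVC, at Q = 4, giving min AVC = 60 - 16·4 + 2·4^2 = $28.
P = $15 lies below min AVC = $28; no output level covers variable cost.
Best response: produce nothing and absorb the $487 fixed cost.

Shut down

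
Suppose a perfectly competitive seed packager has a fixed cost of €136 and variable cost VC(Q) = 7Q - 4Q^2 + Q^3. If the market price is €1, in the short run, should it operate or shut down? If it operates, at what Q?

From TC, MC = TC'(Q) = 7 - 8Q + 3Q^2 and AVC = VC/Q = 7 - 4Q + Q^2.
The AVC parabola has its vertex at Q = 4/2 = 2, where AVC = 7 - 4·2 + 2^2 = €3.
P = €1 lies below min AVC = €3; no output level covers variable cost.
The firm minimizes its loss by shutting down and losing only its fixed cost of €136.

Shut down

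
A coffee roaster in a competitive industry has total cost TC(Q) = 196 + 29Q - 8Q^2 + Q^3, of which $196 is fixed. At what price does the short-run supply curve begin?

The firm shuts down when price falls below the minimum of average variable cost. AVC = VC/Q = 29 - 8Q + Q^2.
At the minimum of AVC, MC = AVC. MC = 29 - 16Q + 3Q^2; setting MC = AVC gives 2Q^2 - 8Q = 0, so Q = 4. min AVC = 13.
For P < $13 the firm produces nothing.

$13 per unit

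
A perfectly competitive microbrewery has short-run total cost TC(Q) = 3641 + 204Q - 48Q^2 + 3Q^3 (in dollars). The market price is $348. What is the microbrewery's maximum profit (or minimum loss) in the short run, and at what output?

AVC = 204 - 48Q + 3Q^2 has its minimum $12 at Q = 8; price $348 clears that bar, so the firm operates.
MC = 204 - 96Q + 9Q^2. Setting P = MC and taking the root on the rising branch gives Q* = 12.
TR = 348·12 = 4176. TC = 3641 + 720 = 4361. Profit = 4176 − 4361 = -$185.
That loss of $185 beats the $3641 the firm would lose by shutting down; producing recovers $3456 of fixed cost.

Profit = -$185 at Q = 12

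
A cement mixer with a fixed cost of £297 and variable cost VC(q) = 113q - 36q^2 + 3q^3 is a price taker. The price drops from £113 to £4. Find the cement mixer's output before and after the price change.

Output falls from 8 to 0 (the firm shuts down)

MC = 113 - 72q + 9q^2; the shutdown threshold is min AVC = £5 (at q = 6).
At P = £113 ≥ min AVC, set P = MC on the rising branch: q = 8.
At P = £4 < min AVC = £5, price no longer covers variable cost at any output, so the firm shuts down: q = 0.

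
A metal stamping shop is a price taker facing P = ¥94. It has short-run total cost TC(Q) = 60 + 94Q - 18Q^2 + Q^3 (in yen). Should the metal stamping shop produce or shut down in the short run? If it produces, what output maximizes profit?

From TC, MC = TC'(Q) = 94 - 36Q + 3Q^2 and AVC = VC/Q = 94 - 18Q + Q^2.
AVC is minimized where dAVC/dQ = -18 + 2Q = 0, at Q = 9; min AVC = 94 - 18·9 + 9^2 = ¥13.
P = ¥94 exceeds min AVC = ¥13, so the firm stays open.
P = MC gives -36Q + 3Q^2 = 0, with roots 0 and 12. Take the larger (rising MC): Q* = 12.
Check: AVC at Q = 12 is ¥22 ≤ P, so revenue covers variable cost.
Profit = P·Q − TC = 94·12 − 324 = ¥804.

Produce at Q = 12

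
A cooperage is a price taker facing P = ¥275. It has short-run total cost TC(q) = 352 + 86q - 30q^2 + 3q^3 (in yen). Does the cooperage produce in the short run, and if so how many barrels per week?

Strip out fixed cost: VC = 86q - 30q^2 + 3q^3. Then AVC = 86 - 30q + 3q^2 and MC = 86 - 60q + 9q^2.
AVC is minimized where dAVC/dq = -30 + 6q = 0, at q = 5; min AVC = 86 - 30·5 + 3·5^2 = ¥11.
Since P = ¥275 ≥ min AVC = ¥11, price covers variable cost and the firm should produce.
Set P = MC: 275 = 86 - 60q + 9q^2 → -189 - 60q + 9q^2 = 0. The roots are q = -7/3 and q = 9; the profit-maximizing output is on the rising part of MC, so q* = 9.
Check: AVC at q = 9 is ¥59 ≤ P, so revenue covers variable cost.
Profit = P·q − TC = 275·9 − 883 = ¥1592.

Produce at q = 9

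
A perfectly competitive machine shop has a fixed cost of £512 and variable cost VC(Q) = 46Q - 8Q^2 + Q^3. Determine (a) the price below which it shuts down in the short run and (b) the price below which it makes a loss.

AVC = 46 - 8Q + Q^2; minimized at Q = 4, giving min AVC = £30. That is the shutdown price.
ATC = 512/Q + 46 - 8Q + Q^2. Setting dATC/dQ = −512/Q^2 − 8 + 2Q = 0 gives Q = 8 (since 2·8^3 − 8·8^2 = 512).
min ATC = 512/8 + 46 − 8·8 + 8^2 = £110. That is the break-even price.
Between these two prices the firm operates at a loss; above £110 it earns a profit.

Shutdown price = £30; break-even price = £110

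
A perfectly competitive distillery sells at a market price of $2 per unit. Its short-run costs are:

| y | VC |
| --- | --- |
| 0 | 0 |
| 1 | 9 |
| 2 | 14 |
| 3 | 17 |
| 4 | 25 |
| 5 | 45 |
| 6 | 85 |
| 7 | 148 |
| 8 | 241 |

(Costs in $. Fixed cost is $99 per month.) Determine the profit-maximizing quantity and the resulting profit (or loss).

Profit at each row (π = 2y − TC): y=0: -99; y=1: -106; y=2: -109; y=3: -110; y=4: -116; y=5: -134; y=6: -172; y=7: -233; y=8: -324.
Profit is highest at y = 0. Equivalently, the lowest AVC in the table is 17/3 ≈ $5.67 at y = 3, and P = $2 falls below it — price never covers variable cost, so the firm shuts down and loses only its fixed cost.

y = 0 (shut down); profit = -$99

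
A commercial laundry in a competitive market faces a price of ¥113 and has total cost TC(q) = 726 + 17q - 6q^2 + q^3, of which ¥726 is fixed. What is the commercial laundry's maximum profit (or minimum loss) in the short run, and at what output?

AVC = 17 - 6q + q^2; min AVC = ¥8 at q = 3. Since P = ¥113 ≥ min AVC, the firm produces.
MC = 17 - 12q + 3q^2. Setting P = MC and taking the root on the rising branch gives q* = 8.
TR = 113·8 = 904. TC = 726 + 264 = 990. Profit = 904 − 990 = -¥86.
That loss of ¥86 beats the ¥726 the firm would lose by shutting down; producing recovers ¥640 of fixed cost.

Profit = -¥86 at q = 8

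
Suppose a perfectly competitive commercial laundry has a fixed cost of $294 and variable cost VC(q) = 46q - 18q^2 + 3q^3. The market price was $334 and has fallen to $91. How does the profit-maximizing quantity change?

MC = 46 - 36q + 9q^2; the shutdown threshold is min AVC = $19 (at q = 3).
At P = $334 ≥ min AVC, set P = MC on the rising branch: q = 8.
At P = $91 ≥ min AVC, set P = MC: q = 5. The firm stays open but cuts output.

Output falls from 8 to 5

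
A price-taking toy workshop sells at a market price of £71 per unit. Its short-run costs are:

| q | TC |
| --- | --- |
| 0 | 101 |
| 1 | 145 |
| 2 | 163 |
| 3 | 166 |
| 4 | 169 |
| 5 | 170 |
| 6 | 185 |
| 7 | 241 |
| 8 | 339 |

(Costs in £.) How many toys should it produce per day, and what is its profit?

Compute π = P·q − TC at each output: q=0: -101; q=1: -74; q=2: -21; q=3: 47; q=4: 115; q=5: 185; q=6: 241; q=7: 256; q=8: 229.
Profit is maximized at q = 7. AVC there is 140/7 = £20 ≤ P, so producing beats shutting down (which would give -£101).

q = 7; profit = £256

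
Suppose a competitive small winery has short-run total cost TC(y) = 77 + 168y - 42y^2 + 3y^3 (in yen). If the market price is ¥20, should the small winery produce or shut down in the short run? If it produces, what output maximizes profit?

Shut down

From TC, MC = TC'(y) = 168 - 84y + 9y^2 and AVC = VC/y = 168 - 42y + 3y^2.
AVC hits its minimum where MC = AVC, at y = 7, giving min AVC = 168 - 42·7 + 3·7^2 = ¥21.
With P < min AVC (¥20 < ¥21), every unit sold adds to the loss.
Best response: produce nothing and absorb the ¥77 fixed cost.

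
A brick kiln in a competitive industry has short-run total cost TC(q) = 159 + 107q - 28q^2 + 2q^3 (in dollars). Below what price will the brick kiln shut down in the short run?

The shutdown price is the minimum of AVC. VC = 107q - 28q^2 + 2q^3, so AVC = 107 - 28q + 2q^2.
dAVC/dq = -28 + 4q = 0 gives q = 7. min AVC = 107 - 28·7 + 2·7^2 = 9.
The firm shuts down for any P below $9.

$9 per unit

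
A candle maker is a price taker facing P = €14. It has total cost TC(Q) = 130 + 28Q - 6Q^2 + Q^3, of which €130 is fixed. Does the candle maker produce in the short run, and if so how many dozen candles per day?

Shut down

Variable cost is VC = 28Q - 6Q^2 + Q^3, so AVC = VC/Q = 28 - 6Q + Q^2 and MC = dTC/dQ = 28 - 12Q + 3Q^2.
AVC is minimized where dAVC/dQ = -6 + 2Q = 0, at Q = 3; min AVC = 28 - 6·3 + 3^2 = €19.
With P < min AVC (€14 < €19), every unit sold adds to the loss.
Shutting down limits the loss to fixed cost, €130.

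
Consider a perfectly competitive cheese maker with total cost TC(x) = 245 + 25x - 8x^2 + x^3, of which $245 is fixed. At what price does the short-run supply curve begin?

$9 per unit

Short-run supply begins at min AVC. From VC = 25x - 8x^2 + x^3, AVC = 25 - 8x + x^2.
At the minimum of AVC, MC = AVC. MC = 25 - 16x + 3x^2; setting MC = AVC gives 2x^2 - 8x = 0, so x = 4. min AVC = 9.
So the shutdown price is $9.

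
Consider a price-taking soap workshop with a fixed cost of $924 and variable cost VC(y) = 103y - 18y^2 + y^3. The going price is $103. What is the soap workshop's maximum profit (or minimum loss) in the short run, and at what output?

AVC = 103 - 18y + y^2; min AVC = $22 at y = 9. Since P = $103 ≥ min AVC, the firm produces.
With MC = 103 - 36y + 3y^2, P = MC on the upward-sloping part at y* = 12.
TR = 103·12 = 1236. TC = 924 + 372 = 1296. Profit = 1236 − 1296 = -$60.
Shutting down would mean losing the fixed cost of $924, so operating at a loss of $60 is better by $864.

Profit = -$60 at y = 12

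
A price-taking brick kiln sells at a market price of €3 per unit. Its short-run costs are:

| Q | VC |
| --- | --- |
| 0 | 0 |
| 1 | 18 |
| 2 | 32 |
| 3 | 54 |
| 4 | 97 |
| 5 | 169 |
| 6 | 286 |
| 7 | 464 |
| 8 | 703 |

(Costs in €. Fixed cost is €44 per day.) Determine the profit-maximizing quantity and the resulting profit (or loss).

Q = 0 (shut down); profit = -€44

Tabulate TR − TC: Q=0: -44; Q=1: -59; Q=2: -70; Q=3: -89; Q=4: -129; Q=5: -198; Q=6: -312; Q=7: -487; Q=8: -723.
Profit is highest at Q = 0. Equivalently, the lowest AVC in the table is 32/2 ≈ €16 at Q = 2, and P = €3 falls below it — price never covers variable cost, so the firm shuts down and loses only its fixed cost.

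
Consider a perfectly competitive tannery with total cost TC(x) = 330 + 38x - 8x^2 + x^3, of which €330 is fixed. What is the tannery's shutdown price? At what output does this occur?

The shutdown price is the minimum of AVC. VC = 38x - 8x^2 + x^3, so AVC = 38 - 8x + x^2.
dAVC/dx = -8 + 2x = 0 gives x = 4. min AVC = 38 - 8·4 + 4^2 = 22.
The firm shuts down for any P below €22.

€22 per unit, at x = 4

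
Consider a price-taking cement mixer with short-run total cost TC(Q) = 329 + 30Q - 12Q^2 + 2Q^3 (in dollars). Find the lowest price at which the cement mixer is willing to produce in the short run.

The shutdown price is the minimum of AVC. VC = 30Q - 12Q^2 + 2Q^3, so AVC = 30 - 12Q + 2Q^2.
dAVC/dQ = -12 + 4Q = 0 gives Q = 3. min AVC = 30 - 12·3 + 2·3^2 = 12.
So the shutdown price is $12.

$12 per unit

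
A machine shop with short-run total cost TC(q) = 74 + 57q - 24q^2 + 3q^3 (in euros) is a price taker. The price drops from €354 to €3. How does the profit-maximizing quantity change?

Output falls from 9 to 0 (the firm shuts down)

MC = 57 - 48q + 9q^2; the shutdown threshold is min AVC = €9 (at q = 4).
At P = €354 ≥ min AVC, set P = MC on the rising branch: q = 9.
At P = €3 < min AVC = €9, price no longer covers variable cost at any output, so the firm shuts down: q = 0.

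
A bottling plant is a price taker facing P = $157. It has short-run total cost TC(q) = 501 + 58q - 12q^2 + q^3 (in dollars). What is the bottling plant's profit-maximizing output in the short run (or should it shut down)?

Produce at q = 11

Variable cost is VC = 58q - 12q^2 + q^3, so AVC = VC/q = 58 - 12q + q^2 and MC = dTC/dq = 58 - 24q + 3q^2.
AVC is minimized where dAVC/dq = -12 + 2q = 0, at q = 6; min AVC = 58 - 12·6 + 6^2 = $22.
P = $157 exceeds min AVC = $22, so the firm stays open.
P = MC gives -99 - 24q + 3q^2 = 0, with roots -3 and 11. Take the larger (rising MC): q* = 11.
Check: AVC at q = 11 is $47 ≤ P, so revenue covers variable cost.
Profit = P·q − TC = 157·11 − 1018 = $709.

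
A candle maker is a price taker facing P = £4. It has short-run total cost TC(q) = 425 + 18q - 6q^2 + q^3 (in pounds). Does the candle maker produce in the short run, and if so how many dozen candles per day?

From TC, MC = TC'(q) = 18 - 12q + 3q^2 and AVC = VC/q = 18 - 6q + q^2.
The AVC parabola has its vertex at q = 6/2 = 3, where AVC = 18 - 6·3 + 3^2 = £9.
Since P = £4 < min AVC = £9, price fails to cover variable cost at any output.
Shutting down limits the loss to fixed cost, £425.

Shut down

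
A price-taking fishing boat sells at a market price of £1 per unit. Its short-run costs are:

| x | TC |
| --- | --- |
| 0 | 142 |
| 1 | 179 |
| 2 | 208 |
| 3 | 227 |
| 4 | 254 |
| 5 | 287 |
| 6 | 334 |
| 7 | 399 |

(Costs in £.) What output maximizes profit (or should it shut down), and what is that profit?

x = 0 (shut down); profit = -£142

Compute π = P·x − TC at each output: x=0: -142; x=1: -178; x=2: -206; x=3: -224; x=4: -250; x=5: -282; x=6: -328; x=7: -392.
Profit is highest at x = 0. Equivalently, the lowest AVC in the table is 112/4 ≈ £28 at x = 4, and P = £1 falls below it — price never covers variable cost, so the firm shuts down and loses only its fixed cost.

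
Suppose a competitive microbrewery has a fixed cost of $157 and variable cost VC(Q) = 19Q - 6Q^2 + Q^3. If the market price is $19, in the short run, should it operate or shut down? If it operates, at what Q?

Strip out fixed cost: VC = 19Q - 6Q^2 + Q^3. Then AVC = 19 - 6Q + Q^2 and MC = 19 - 12Q + 3Q^2.
AVC hits its minimum where MC = AVC, at Q = 3, giving min AVC = 19 - 6·3 + 3^2 = $10.
P = $19 exceeds min AVC = $10, so the firm stays open.
P = MC gives -12Q + 3Q^2 = 0, with roots 0 and 4. Take the larger (rising MC): Q* = 4.
Check: AVC at Q = 4 is $11 ≤ P, so revenue covers variable cost.
Profit = P·Q − TC = 19·4 − 201 = -$125, a loss, but smaller than the $157 fixed cost the firm would lose by shutting down.

Produce at Q = 4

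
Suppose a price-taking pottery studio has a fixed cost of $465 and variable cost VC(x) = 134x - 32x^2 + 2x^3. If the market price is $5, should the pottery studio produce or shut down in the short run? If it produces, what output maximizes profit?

Shut down

From TC, MC = TC'(x) = 134 - 64x + 6x^2 and AVC = VC/x = 134 - 32x + 2x^2.
The AVC parabola has its vertex at x = 32/4 = 8, where AVC = 134 - 32·8 + 2·8^2 = $6.
With P < min AVC ($5 < $6), every unit sold adds to the loss.
Best response: produce nothing and absorb the $465 fixed cost.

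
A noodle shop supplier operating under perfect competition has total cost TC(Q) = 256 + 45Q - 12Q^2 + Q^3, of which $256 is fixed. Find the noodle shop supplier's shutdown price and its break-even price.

AVC = 45 - 12Q + Q^2; minimized at Q = 6, giving min AVC = $9. That is the shutdown price.
ATC = 256/Q + 45 - 12Q + Q^2. Setting dATC/dQ = −256/Q^2 − 12 + 2Q = 0 gives Q = 8 (since 2·8^3 − 12·8^2 = 256).
min ATC = 256/8 + 45 − 12·8 + 8^2 = $45. That is the break-even price.
For $9 ≤ P < $45 the firm produces at a loss; below $9 it shuts down.

Shutdown price = $9; break-even price = $45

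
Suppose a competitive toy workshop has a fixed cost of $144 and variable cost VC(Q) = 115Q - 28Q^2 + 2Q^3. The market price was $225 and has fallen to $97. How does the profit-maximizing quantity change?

Output falls from 11 to 9

MC = 115 - 56Q + 6Q^2; the shutdown threshold is min AVC = $17 (at Q = 7).
At P = $225 ≥ min AVC, set P = MC on the rising branch: Q = 11.
At P = $97 ≥ min AVC, set P = MC: Q = 9. The firm stays open but cuts output.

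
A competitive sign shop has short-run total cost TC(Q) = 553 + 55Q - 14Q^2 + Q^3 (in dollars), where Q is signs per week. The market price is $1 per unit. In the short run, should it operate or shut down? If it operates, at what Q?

Shut down

Strip out fixed cost: VC = 55Q - 14Q^2 + Q^3. Then AVC = 55 - 14Q + Q^2 and MC = 55 - 28Q + 3Q^2.
AVC is minimized where dAVC/dQ = -14 + 2Q = 0, at Q = 7; min AVC = 55 - 14·7 + 7^2 = $6.
Since P = $1 < min AVC = $6, price fails to cover variable cost at any output.
The firm minimizes its loss by shutting down and losing only its fixed cost of $553.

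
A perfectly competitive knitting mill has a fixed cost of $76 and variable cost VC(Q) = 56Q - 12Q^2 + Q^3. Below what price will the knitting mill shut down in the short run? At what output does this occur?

$20 per unit, at Q = 6

The shutdown price is the minimum of AVC. VC = 56Q - 12Q^2 + Q^3, so AVC = 56 - 12Q + Q^2.
At the minimum of AVC, MC = AVC. MC = 56 - 24Q + 3Q^2; setting MC = AVC gives 2Q^2 - 12Q = 0, so Q = 6. min AVC = 20.
So the shutdown price is $20.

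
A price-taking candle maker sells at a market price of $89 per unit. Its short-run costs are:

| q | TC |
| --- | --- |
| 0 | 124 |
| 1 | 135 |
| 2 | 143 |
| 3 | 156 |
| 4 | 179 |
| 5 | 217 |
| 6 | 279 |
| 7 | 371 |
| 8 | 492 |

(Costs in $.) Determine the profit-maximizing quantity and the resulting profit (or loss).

q = 6; profit = $255

Tabulate TR − TC: q=0: -124; q=1: -46; q=2: 35; q=3: 111; q=4: 177; q=5: 228; q=6: 255; q=7: 252; q=8: 220.
Profit is maximized at q = 6. AVC there is 155/6 = $25.83 ≤ P, so producing beats shutting down (which would give -$124).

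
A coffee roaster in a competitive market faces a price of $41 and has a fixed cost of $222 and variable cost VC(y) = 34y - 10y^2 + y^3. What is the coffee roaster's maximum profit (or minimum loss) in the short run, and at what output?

Profit = -$26 at y = 7

AVC = 34 - 10y + y^2 has its minimum $9 at y = 5; price $41 clears that bar, so the firm operates.
MC = 34 - 20y + 3y^2. Setting P = MC and taking the root on the rising branch gives y* = 7.
TR = 41·7 = 287. TC = 222 + 91 = 313. Profit = 287 − 313 = -$26.
That loss of $26 beats the $222 the firm would lose by shutting down; producing recovers $196 of fixed cost.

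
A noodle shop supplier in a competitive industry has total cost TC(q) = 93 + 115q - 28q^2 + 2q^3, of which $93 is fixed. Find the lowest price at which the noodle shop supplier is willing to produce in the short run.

$17 per unit

Short-run supply begins at min AVC. From VC = 115q - 28q^2 + 2q^3, AVC = 115 - 28q + 2q^2.
dAVC/dq = -28 + 4q = 0 gives q = 7. min AVC = 115 - 28·7 + 2·7^2 = 17.
For P < $17 the firm produces nothing.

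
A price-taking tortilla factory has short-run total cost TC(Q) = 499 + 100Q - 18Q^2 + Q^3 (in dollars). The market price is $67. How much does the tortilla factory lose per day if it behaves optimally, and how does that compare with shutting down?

AVC = 100 - 18Q + Q^2; min AVC = $19 at Q = 9. Since P = $67 ≥ min AVC, the firm produces.
MC = 100 - 36Q + 3Q^2. Setting P = MC and taking the root on the rising branch gives Q* = 11.
TR = 67·11 = 737. TC = 499 + 253 = 752. Profit = 737 − 752 = -$15.
That loss of $15 beats the $499 the firm would lose by shutting down; producing recovers $484 of fixed cost.

Profit = -$15 at Q = 11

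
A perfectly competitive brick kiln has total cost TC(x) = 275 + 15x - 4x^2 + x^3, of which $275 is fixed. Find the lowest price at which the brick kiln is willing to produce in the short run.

Short-run supply begins at min AVC. From VC = 15x - 4x^2 + x^3, AVC = 15 - 4x + x^2.
dAVC/dx = -4 + 2x = 0 gives x = 2. min AVC = 15 - 4·2 + 2^2 = 11.
So the shutdown price is $11.

$11 per unit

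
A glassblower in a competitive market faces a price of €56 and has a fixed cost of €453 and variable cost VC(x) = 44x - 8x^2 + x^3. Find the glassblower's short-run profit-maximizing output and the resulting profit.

AVC = 44 - 8x + x^2 has its minimum €28 at x = 4; price €56 clears that bar, so the firm operates.
MC = 44 - 16x + 3x^2. Setting P = MC and taking the root on the rising branch gives x* = 6.
TR = 56·6 = 336. TC = 453 + 192 = 645. Profit = 336 − 645 = -€309.
Shutting down would mean losing the fixed cost of €453, so operating at a loss of €309 is better by €144.

Profit = -€309 at x = 6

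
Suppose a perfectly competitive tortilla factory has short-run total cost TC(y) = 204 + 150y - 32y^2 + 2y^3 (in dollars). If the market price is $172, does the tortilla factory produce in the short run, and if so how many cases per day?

Variable cost is VC = 150y - 32y^2 + 2y^3, so AVC = VC/y = 150 - 32y + 2y^2 and MC = dTC/dy = 150 - 64y + 6y^2.
AVC hits its minimum where MC = AVC, at y = 8, giving min AVC = 150 - 32·8 + 2·8^2 = $22.
P = $172 exceeds min AVC = $22, so the firm stays open.
Set P = MC: 172 = 150 - 64y + 6y^2 → -22 - 64y + 6y^2 = 0. The roots are y = -1/3 and y = 11; the profit-maximizing output is on the rising part of MC, so y* = 11.
Check: AVC at y = 11 is $40 ≤ P, so revenue covers variable cost.
Profit = P·y − TC = 172·11 − 644 = $1248.

Produce at y = 11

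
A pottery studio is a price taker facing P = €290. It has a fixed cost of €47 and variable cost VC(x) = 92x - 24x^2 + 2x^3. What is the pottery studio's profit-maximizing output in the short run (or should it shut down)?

Strip out fixed cost: VC = 92x - 24x^2 + 2x^3. Then AVC = 92 - 24x + 2x^2 and MC = 92 - 48x + 6x^2.
AVC hits its minimum where MC = AVC, at x = 6, giving min AVC = 92 - 24·6 + 2·6^2 = €20.
Since P = €290 ≥ min AVC = €20, price covers variable cost and the firm should produce.
P = MC gives -198 - 48x + 6x^2 = 0, with roots -3 and 11. Take the larger (rising MC): x* = 11.
Check: AVC at x = 11 is €70 ≤ P, so revenue covers variable cost.
Profit = P·x − TC = 290·11 − 817 = €2373.

Produce at x = 11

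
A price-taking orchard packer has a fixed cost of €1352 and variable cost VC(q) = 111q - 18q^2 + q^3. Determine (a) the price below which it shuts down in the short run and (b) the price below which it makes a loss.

AVC = 111 - 18q + q^2; minimized at q = 9, giving min AVC = €30. That is the shutdown price.
ATC = 1352/q + 111 - 18q + q^2. Setting dATC/dq = −1352/q^2 − 18 + 2q = 0 gives q = 13 (since 2·13^3 − 18·13^2 = 1352).
min ATC = 1352/13 + 111 − 18·13 + 13^2 = €150. That is the break-even price.
Between these two prices the firm operates at a loss; above €150 it earns a profit.

Shutdown price = €30; break-even price = €150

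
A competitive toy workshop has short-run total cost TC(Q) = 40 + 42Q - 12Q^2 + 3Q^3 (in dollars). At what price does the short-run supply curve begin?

The shutdown price is the minimum of AVC. VC = 42Q - 12Q^2 + 3Q^3, so AVC = 42 - 12Q + 3Q^2.
dAVC/dQ = -12 + 6Q = 0 gives Q = 2. min AVC = 42 - 12·2 + 3·2^2 = 30.
So the shutdown price is $30.

$30 per unit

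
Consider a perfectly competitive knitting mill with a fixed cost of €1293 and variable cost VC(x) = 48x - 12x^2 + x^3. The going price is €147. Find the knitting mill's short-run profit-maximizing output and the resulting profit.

Profit = -€83 at x = 11

AVC = 48 - 12x + x^2 has its minimum €12 at x = 6; price €147 clears that bar, so the firm operates.
With MC = 48 - 24x + 3x^2, P = MC on the upward-sloping part at x* = 11.
TR = 147·11 = 1617. TC = 1293 + 407 = 1700. Profit = 1617 − 1700 = -€83.
That loss of €83 beats the €1293 the firm would lose by shutting down; producing recovers €1210 of fixed cost.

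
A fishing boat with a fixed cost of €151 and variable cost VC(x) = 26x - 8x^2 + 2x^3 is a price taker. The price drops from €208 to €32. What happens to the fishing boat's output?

Output falls from 7 to 3

MC = 26 - 16x + 6x^2; the shutdown threshold is min AVC = €18 (at x = 2).
At P = €208 ≥ min AVC, set P = MC on the rising branch: x = 7.
At P = €32 ≥ min AVC, set P = MC: x = 3. The firm stays open but cuts output.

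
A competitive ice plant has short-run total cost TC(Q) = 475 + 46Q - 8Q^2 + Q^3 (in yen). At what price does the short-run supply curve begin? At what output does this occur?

¥30 per unit, at Q = 4

The shutdown price is the minimum of AVC. VC = 46Q - 8Q^2 + Q^3, so AVC = 46 - 8Q + Q^2.
At the minimum of AVC, MC = AVC. MC = 46 - 16Q + 3Q^2; setting MC = AVC gives 2Q^2 - 8Q = 0, so Q = 4. min AVC = 30.
So the shutdown price is ¥30.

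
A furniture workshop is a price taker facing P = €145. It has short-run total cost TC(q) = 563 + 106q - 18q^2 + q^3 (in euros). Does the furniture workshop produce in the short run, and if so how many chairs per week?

Produce at q = 13

Strip out fixed cost: VC = 106q - 18q^2 + q^3. Then AVC = 106 - 18q + q^2 and MC = 106 - 36q + 3q^2.
AVC is minimized where dAVC/dq = -18 + 2q = 0, at q = 9; min AVC = 106 - 18·9 + 9^2 = €25.
Because €145 ≥ €25, revenue can cover variable cost; the firm operates.
Set P = MC: 145 = 106 - 36q + 3q^2 → -39 - 36q + 3q^2 = 0. The roots are q = -1 and q = 13; the profit-maximizing output is on the rising part of MC, so q* = 13.
Check: AVC at q = 13 is €41 ≤ P, so revenue covers variable cost.
Profit = P·q − TC = 145·13 − 1096 = €789.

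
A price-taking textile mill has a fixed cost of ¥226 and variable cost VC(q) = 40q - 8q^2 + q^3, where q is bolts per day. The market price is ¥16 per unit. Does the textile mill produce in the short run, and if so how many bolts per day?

Variable cost is VC = 40q - 8q^2 + q^3, so AVC = VC/q = 40 - 8q + q^2 and MC = dTC/dq = 40 - 16q + 3q^2.
AVC is minimized where dAVC/dq = -8 + 2q = 0, at q = 4; min AVC = 40 - 8·4 + 4^2 = ¥24.
With P < min AVC (¥16 < ¥24), every unit sold adds to the loss.
Shutting down limits the loss to fixed cost, ¥226.

Shut down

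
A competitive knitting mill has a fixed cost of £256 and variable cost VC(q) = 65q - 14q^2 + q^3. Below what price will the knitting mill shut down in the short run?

The firm shuts down when price falls below the minimum of average variable cost. AVC = VC/q = 65 - 14q + q^2.
At the minimum of AVC, MC = AVC. MC = 65 - 28q + 3q^2; setting MC = AVC gives 2q^2 - 14q = 0, so q = 7. min AVC = 16.
The firm shuts down for any P below £16.

£16 per unit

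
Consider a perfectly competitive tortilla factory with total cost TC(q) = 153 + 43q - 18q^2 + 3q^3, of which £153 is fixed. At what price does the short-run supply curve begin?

£16 per unit

The shutdown price is the minimum of AVC. VC = 43q - 18q^2 + 3q^3, so AVC = 43 - 18q + 3q^2.
At the minimum of AVC, MC = AVC. MC = 43 - 36q + 9q^2; setting MC = AVC gives 6q^2 - 18q = 0, so q = 3. min AVC = 16.
For P < £16 the firm produces nothing.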